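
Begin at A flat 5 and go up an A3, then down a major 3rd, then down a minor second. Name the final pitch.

G sharp 5

Ab5 up an augmented third → C#6 (5 semitones).
A major third down from C#6 is A5.
A minor second down from A5 is G#5.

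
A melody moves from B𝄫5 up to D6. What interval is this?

augmented third

B to D spans three letter names (B-C-D) — that makes it a third of some quality.
The major third is 4 semitones; here we have 5, one semitone wider: augmented.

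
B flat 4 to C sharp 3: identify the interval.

diminished fourteenth

Descending from Bb4 to C#3 is the same interval as ascending C#3 to Bb4.
C to B spans seven letter names (C-D-E-F-G-A-B), plus an octave: a fourteenth.
A major fourteenth would be 23 semitones; C#3 to Bb4 is 21, two semitones narrower, so the interval is diminished.
(Equivalently, a compound diminished seventh: a diminished seventh plus an octave.)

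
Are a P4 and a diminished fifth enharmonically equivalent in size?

No

A perfect fourth is 5 semitones but a diminished fifth is 6 semitones — different sizes.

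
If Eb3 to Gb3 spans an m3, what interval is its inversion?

Inverted interval numbers add to nine, so a third pairs with a sixth (3 + 6 = 9).
And minor becomes major under inversion, so we get a major sixth.

major 6th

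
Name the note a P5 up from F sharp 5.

C sharp 6

Five letter names up from F: C.
A perfect fifth spans 7 semitones, so from F#5 the target pitch is C#6.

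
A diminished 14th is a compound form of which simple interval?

d7

Take out an octave (7 from the number): 14 − 7 = 7.
That makes a diminished fourteenth a compound diminished seventh — an octave plus a diminished seventh.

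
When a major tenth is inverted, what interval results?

First reduce the compound major tenth to its simple form, a major third.
The rule of nine gives the new number: 9 − 3 = 6, so a third becomes a sixth.
And major becomes minor under inversion, so we get a minor sixth.

minor sixth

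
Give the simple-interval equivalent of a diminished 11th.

Subtracting seven from the interval number removes an octave: 11 − 7 = 4.
That makes a diminished eleventh a compound diminished fourth — an octave plus a diminished fourth.

d4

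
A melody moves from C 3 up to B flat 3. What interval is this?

minor seventh

C to B spans seven letter names (C-D-E-F-G-A-B): a seventh.
At 10 semitones, C3→Bb3 falls one short of a major seventh: minor.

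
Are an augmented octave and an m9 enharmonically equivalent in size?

An augmented octave spans 13 semitones, and a minor ninth also spans 13 semitones — they're enharmonic.

Yes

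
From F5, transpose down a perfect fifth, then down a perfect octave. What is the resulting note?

Bb3

F5 down a perfect fifth → Bb4 (7 semitones).
A perfect octave down from Bb4 is Bb3.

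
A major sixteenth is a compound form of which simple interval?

Each octave removed subtracts seven from the number: 16 − 14 = 2.
So a major sixteenth is 2 octaves plus a major second. The quality is unchanged.

M2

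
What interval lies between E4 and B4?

perfect 5th

E to B spans five letter names (E-F-G-A-B): a fifth.
E4 to B4 is 7 semitones, matching the perfect fifth exactly, so the quality is perfect.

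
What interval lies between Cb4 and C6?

C to C is the same letter name, plus 2 octaves: a fifteenth.
A perfect fifteenth would be 24 semitones; Cb4 to C6 is 25, one semitone wider, so the interval is augmented.
(Equivalently, a compound augmented octave: an augmented octave plus an octave.)

augmented fifteenth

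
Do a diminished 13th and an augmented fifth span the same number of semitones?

No

A diminished thirteenth spans 19 semitones; an augmented fifth spans 8 semitones. They differ by 11.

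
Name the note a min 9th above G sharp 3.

Counting two letter names plus an octave up from G lands on A.
Moving 13 semitones up from G#3 (the size of a minor ninth) reaches A4.

A 4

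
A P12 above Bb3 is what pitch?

The twelfth's letter: B up five letter names plus an octave → F.
A perfect twelfth spans 19 semitones, so from Bb3 the target pitch is F5.

F5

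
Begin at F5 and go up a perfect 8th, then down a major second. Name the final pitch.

Up a perfect octave from F5: F6 (12 semitones up).
Down a major second from F6: Eb6 (2 semitones down).

Eb6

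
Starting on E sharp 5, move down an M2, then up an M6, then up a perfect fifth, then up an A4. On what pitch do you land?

B double-sharp 6

E#5 down a major second → D#5 (2 semitones).
D#5 up a major sixth → B#5 (9 semitones).
Up a perfect fifth from B#5: F##6 (7 semitones up).
An augmented fourth up from F##6 is B##6.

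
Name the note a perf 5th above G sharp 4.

D sharp 5

Counting five letter names up from G lands on D.
Moving 7 semitones up from G#4 (the size of a perfect fifth) reaches D#5.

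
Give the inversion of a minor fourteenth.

major 2nd

First reduce the compound minor fourteenth to its simple form, a minor seventh.
The rule of nine gives the new number: 9 − 7 = 2, so a seventh becomes a second.
The quality also flips — minor becomes major — giving a major second.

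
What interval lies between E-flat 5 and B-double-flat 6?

E to B spans five letter names (E-F-G-A-B), plus an octave: a twelfth.
The perfect twelfth is 19 semitones; here we have 18, one semitone narrower: diminished.
(Equivalently, a compound diminished fifth: a diminished fifth plus an octave.)

diminished 12th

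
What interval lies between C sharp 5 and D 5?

C to D spans two letter names (C-D) — that makes it a second of some quality.
At 1 semitone, C#5→D5 falls one short of a major second: minor.

minor second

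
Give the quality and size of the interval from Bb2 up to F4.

P12

B to F spans five letter names (B-C-D-E-F), plus an octave: a twelfth.
The perfect twelfth spans 19 semitones, and Bb2 to F4 is exactly 19 semitones — so this is a perfect twelfth.
(Equivalently, a compound perfect fifth: a perfect fifth plus an octave.)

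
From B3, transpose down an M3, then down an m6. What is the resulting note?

Down a major third from B3: G3 (4 semitones down).
Down a minor sixth from G3: B2 (8 semitones down).

B2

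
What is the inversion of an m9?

major 7th

First reduce the compound minor ninth to its simple form, a minor second.
The rule of nine gives the new number: 9 − 2 = 7, so a second becomes a seventh.
And minor becomes major under inversion, so we get a major seventh.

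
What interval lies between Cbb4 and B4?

doubly augmented 7th

C to B spans seven letter names (C-D-E-F-G-A-B) — that makes it a seventh of some quality.
Cbb4 to B4 spans 13 semitones — two semitones wider than the major seventh (11) — giving a doubly augmented seventh.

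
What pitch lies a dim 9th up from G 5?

Two letters up from G (plus an octave) reaches A.
A diminished ninth is 12 semitones; 12 semitones up from G5 gives Abb6.

A double-flat 6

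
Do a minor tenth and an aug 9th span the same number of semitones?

Both span 15 semitones: a minor tenth and an augmented ninth are the same chromatic distance.

Yes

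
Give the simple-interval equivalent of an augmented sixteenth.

augmented 2nd

Take out 2 octaves (14 from the number): 16 − 14 = 2.
So an augmented sixteenth is 2 octaves plus an augmented second. The quality is unchanged.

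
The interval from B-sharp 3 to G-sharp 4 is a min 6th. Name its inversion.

M3

Inverted interval numbers add to nine, so a sixth pairs with a third (6 + 3 = 9).
And minor becomes major under inversion, so we get a major third.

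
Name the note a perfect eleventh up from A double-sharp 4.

D double-sharp 6

Counting four letter names plus an octave up from A lands on D.
Moving 17 semitones up from A##4 (the size of a perfect eleventh) reaches D##6.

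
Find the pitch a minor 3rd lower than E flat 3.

C 3

Counting three letter names down from E lands on C.
A minor third is 3 semitones; 3 semitones down from Eb3 gives C3.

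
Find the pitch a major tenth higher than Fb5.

The tenth's letter: F up three letter names plus an octave → A.
A major tenth is 16 semitones; 16 semitones up from Fb5 gives Ab6.

Ab6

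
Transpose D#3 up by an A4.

G##3

The fourth takes the letter from D up to G.
Moving 6 semitones up from D#3 (the size of an augmented fourth) reaches G##3.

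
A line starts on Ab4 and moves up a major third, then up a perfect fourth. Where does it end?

F5

Ab4 up a major third → C5 (4 semitones).
A perfect fourth up from C5 is F5.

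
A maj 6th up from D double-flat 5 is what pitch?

B double-flat 5

Six letter names up from D: B.
A major sixth spans 9 semitones, so from Dbb5 the target pitch is Bbb5.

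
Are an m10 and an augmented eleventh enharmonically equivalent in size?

No

A minor tenth is 15 semitones but an augmented eleventh is 18 semitones — different sizes.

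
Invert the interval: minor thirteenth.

First reduce the compound minor thirteenth to its simple form, a minor sixth.
Inverted interval numbers add to nine, so a sixth pairs with a third (6 + 3 = 9).
And minor becomes major under inversion, so we get a major third.

major third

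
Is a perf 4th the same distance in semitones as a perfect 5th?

No

A perfect fourth is 5 semitones but a perfect fifth is 7 semitones — different sizes.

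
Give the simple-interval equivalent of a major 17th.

M3

Each octave removed subtracts seven from the number: 17 − 14 = 3.
So a major seventeenth is 2 octaves plus a major third. The quality is unchanged.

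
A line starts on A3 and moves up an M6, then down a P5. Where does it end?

A major sixth up from A3 is F#4.
A perfect fifth down from F#4 is B3.

B3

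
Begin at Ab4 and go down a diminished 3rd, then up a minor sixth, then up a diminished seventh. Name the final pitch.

A diminished third down from Ab4 is F#4.
F#4 up a minor sixth → D5 (8 semitones).
D5 up a diminished seventh → Cb6 (9 semitones).

Cb6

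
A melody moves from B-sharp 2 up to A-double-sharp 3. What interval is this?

major seventh

B to A spans seven letter names (B-C-D-E-F-G-A), so the interval is some kind of seventh.
Counting semitones, B#2→A##3 is 11, which is the major seventh.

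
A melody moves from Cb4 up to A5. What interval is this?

C to A spans six letter names (C-D-E-F-G-A), plus an octave, so the interval is some kind of thirteenth.
Cb4 to A5 spans 22 semitones — one semitone wider than the major thirteenth (21) — giving an augmented thirteenth.
(Equivalently, a compound augmented sixth: an augmented sixth plus an octave.)

augmented 13th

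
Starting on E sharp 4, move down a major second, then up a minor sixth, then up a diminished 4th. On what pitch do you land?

E flat 5

Down a major second from E#4: D#4 (2 semitones down).
D#4 up a minor sixth → B4 (8 semitones).
A diminished fourth up from B4 is Eb5.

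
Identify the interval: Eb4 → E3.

diminished 8th

Descending from Eb4 to E3 is the same interval as ascending E3 to Eb4.
E to E is the same letter name, plus an octave: an octave.
A perfect octave would be 12 semitones; E3 to Eb4 is 11, one semitone narrower, so the interval is diminished.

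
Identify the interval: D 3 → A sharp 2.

diminished fourth

Descending from D3 to A#2 is the same interval as ascending A#2 to D3.
A to D spans four letter names (A-B-C-D): a fourth.
A#2 to D3 spans 4 semitones — one semitone narrower than the perfect fourth (5) — giving a diminished fourth.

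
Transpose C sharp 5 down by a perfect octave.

C sharp 4

For an octave the letter name doesn't change: still C, an octave down.
Moving 12 semitones down from C#5 (the size of a perfect octave) reaches C#4.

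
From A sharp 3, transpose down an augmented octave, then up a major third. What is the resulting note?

C sharp 3

A#3 down an augmented octave → A2 (13 semitones).
A major third up from A2 is C#3.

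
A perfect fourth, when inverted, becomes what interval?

perfect fifth

Inverted interval numbers add to nine, so a fourth pairs with a fifth (4 + 5 = 9).
The quality also flips — perfect stays perfect — giving a perfect fifth.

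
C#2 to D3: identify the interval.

C to D spans two letter names (C-D), plus an octave — that makes it a ninth of some quality.
A major ninth would be 14 semitones, but C#2 to D3 is 13 — one semitone narrower, making it a minor ninth.
(Equivalently, a compound minor second: a minor second plus an octave.)

minor 9th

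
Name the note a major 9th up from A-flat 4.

The ninth's letter: A up two letter names plus an octave → B.
A major ninth spans 14 semitones, so from Ab4 the target pitch is Bb5.

B-flat 5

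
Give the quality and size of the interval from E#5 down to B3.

augmented eleventh

Descending from E#5 to B3 is the same interval as ascending B3 to E#5.
B to E spans four letter names (B-C-D-E), plus an octave: an eleventh.
B3 to E#5 spans 18 semitones — one semitone wider than the perfect eleventh (17) — giving an augmented eleventh.
(Equivalently, a compound augmented fourth: an augmented fourth plus an octave.)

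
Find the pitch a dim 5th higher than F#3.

C4

The fifth takes the letter from F up to C.
A diminished fifth is 6 semitones; 6 semitones up from F#3 gives C4.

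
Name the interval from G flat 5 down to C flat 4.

perfect twelfth

Descending from Gb5 to Cb4 is the same interval as ascending Cb4 to Gb5.
C to G spans five letter names (C-D-E-F-G), plus an octave: a twelfth.
Cb4 to Gb5 is 19 semitones, matching the perfect twelfth exactly, so the quality is perfect.
(Equivalently, a compound perfect fifth: a perfect fifth plus an octave.)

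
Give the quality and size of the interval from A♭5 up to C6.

A to C spans three letter names (A-B-C): a third.
The major third spans 4 semitones, and Ab5 to C6 is exactly 4 semitones — so this is a major third.

major third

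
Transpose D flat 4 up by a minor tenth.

F flat 5

Three letters up from D (plus an octave) reaches F.
A minor tenth is 15 semitones; 15 semitones up from Db4 gives Fb5.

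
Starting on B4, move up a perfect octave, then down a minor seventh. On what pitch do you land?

C#5

B4 up a perfect octave → B5 (12 semitones).
B5 down a minor seventh → C#5 (10 semitones).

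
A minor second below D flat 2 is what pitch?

C 2

Two letter names down from D: C.
A minor second spans 1 semitone, so from Db2 the target pitch is C2.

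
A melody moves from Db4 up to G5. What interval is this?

D to G spans four letter names (D-E-F-G), plus an octave: an eleventh.
The perfect eleventh is 17 semitones; here we have 18, one semitone wider: augmented.
(Equivalently, a compound augmented fourth: an augmented fourth plus an octave.)

A11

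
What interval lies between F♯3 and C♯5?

F to C spans five letter names (F-G-A-B-C), plus an octave — that makes it a twelfth of some quality.
F#3 to C#5 is 19 semitones, matching the perfect twelfth exactly, so the quality is perfect.
(Equivalently, a compound perfect fifth: a perfect fifth plus an octave.)

P12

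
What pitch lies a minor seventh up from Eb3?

Db4

The seventh takes the letter from E up to D.
Moving 10 semitones up from Eb3 (the size of a minor seventh) reaches Db4.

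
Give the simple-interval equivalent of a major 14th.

major seventh

Subtracting seven from the interval number removes an octave: 14 − 7 = 7.
Quality carries through unchanged, so the simple form is a major seventh.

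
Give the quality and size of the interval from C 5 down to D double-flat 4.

Descending from C5 to Dbb4 is the same interval as ascending Dbb4 to C5.
D to C spans seven letter names (D-E-F-G-A-B-C): a seventh.
The major seventh is 11 semitones; here we have 12, one semitone wider: augmented.

augmented seventh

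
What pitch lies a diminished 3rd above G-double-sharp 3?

B 3

Counting three letter names up from G lands on B.
A diminished third is 2 semitones; 2 semitones up from G##3 gives B3.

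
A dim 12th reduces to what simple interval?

Each octave removed subtracts seven from the number: 12 − 7 = 5.
That makes a diminished twelfth a compound diminished fifth — an octave plus a diminished fifth.

diminished 5th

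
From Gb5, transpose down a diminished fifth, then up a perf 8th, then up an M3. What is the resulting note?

Gb5 down a diminished fifth → C5 (6 semitones).
C5 up a perfect octave → C6 (12 semitones).
A major third up from C6 is E6.

E6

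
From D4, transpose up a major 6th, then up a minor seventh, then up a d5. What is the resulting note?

Eb6

A major sixth up from D4 is B4.
A minor seventh up from B4 is A5.
A5 up a diminished fifth → Eb6 (6 semitones).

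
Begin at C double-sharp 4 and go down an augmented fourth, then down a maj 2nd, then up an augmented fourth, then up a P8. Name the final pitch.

Down an augmented fourth from C##4: G#3 (6 semitones down).
Down a major second from G#3: F#3 (2 semitones down).
F#3 up an augmented fourth → B#3 (6 semitones).
B#3 up a perfect octave → B#4 (12 semitones).

B sharp 4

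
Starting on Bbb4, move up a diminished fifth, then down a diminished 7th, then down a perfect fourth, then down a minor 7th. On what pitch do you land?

Bbb4 up a diminished fifth → Fbb5 (6 semitones).
A diminished seventh down from Fbb5 is Gb4.
Down a perfect fourth from Gb4: Db4 (5 semitones down).
Db4 down a minor seventh → Eb3 (10 semitones).

Eb3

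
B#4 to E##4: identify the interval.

d5

Descending from B#4 to E##4 is the same interval as ascending E##4 to B#4.
E to B spans five letter names (E-F-G-A-B) — that makes it a fifth of some quality.
E##4 to B#4 spans 6 semitones — one semitone narrower than the perfect fifth (7) — giving a diminished fifth.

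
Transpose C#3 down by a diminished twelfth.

F##1

The twelfth's letter: C down five letter names plus an octave → F.
A diminished twelfth spans 18 semitones, so from C#3 the target pitch is F##1.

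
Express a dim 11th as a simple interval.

Take out an octave (7 from the number): 11 − 7 = 4.
So a diminished eleventh is an octave plus a diminished fourth. The quality is unchanged.

d4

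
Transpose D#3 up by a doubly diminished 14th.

Counting seven letter names plus an octave up from D lands on C.
A doubly diminished fourteenth spans 20 semitones, so from D#3 the target pitch is Cb5.

Cb5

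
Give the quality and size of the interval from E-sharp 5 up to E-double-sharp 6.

E to E is the same letter name, plus an octave — that makes it an octave of some quality.
E#5 to E##6 spans 13 semitones — one semitone wider than the perfect octave (12) — giving an augmented octave.

augmented octave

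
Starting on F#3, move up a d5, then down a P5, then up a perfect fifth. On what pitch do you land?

C4

A diminished fifth up from F#3 is C4.
A perfect fifth down from C4 is F3.
Up a perfect fifth from F3: C4 (7 semitones up).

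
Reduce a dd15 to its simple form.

dd8

Take out an octave (7 from the number): 15 − 7 = 8.
Quality carries through unchanged, so the simple form is a doubly diminished octave.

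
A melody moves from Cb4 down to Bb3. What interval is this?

Descending from Cb4 to Bb3 is the same interval as ascending Bb3 to Cb4.
B to C spans two letter names (B-C), so the interval is some kind of second.
Bb3 to Cb4 is 1 semitone, a half step short of the major second (2), so this is minor.

minor 2nd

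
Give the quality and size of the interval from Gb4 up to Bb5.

major tenth

G to B spans three letter names (G-A-B), plus an octave — that makes it a tenth of some quality.
Counting semitones, Gb4→Bb5 is 16, which is the major tenth.
(Equivalently, a compound major third: a major third plus an octave.)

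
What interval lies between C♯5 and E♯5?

C to E spans three letter names (C-D-E) — that makes it a third of some quality.
The major third spans 4 semitones, and C#5 to E#5 is exactly 4 semitones — so this is a major third.

major third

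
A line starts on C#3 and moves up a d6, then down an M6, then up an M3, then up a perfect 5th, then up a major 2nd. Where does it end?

C#3 up a diminished sixth → Ab3 (7 semitones).
Ab3 down a major sixth → Cb3 (9 semitones).
Cb3 up a major third → Eb3 (4 semitones).
Up a perfect fifth from Eb3: Bb3 (7 semitones up).
A major second up from Bb3 is C4.

C4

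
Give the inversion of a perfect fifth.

perfect 4th

The rule of nine gives the new number: 9 − 5 = 4, so a fifth becomes a fourth.
Quality inverts too: perfect stays perfect. That makes the inversion a perfect fourth.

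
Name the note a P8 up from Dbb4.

For an octave the letter name doesn't change: still D, an octave up.
A perfect octave is 12 semitones; 12 semitones up from Dbb4 gives Dbb5.

Dbb5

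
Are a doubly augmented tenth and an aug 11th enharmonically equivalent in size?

Both span 18 semitones: a doubly augmented tenth and an augmented eleventh are the same chromatic distance.

Yes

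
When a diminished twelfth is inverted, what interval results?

A4

First reduce the compound diminished twelfth to its simple form, a diminished fifth.
Inverted interval numbers add to nine, so a fifth pairs with a fourth (5 + 4 = 9).
And diminished becomes augmented under inversion, so we get an augmented fourth.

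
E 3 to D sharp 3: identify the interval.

minor second

Descending from E3 to D#3 is the same interval as ascending D#3 to E3.
D to E spans two letter names (D-E), so the interval is some kind of second.
D#3 to E3 is 1 semitone, a half step short of the major second (2), so this is minor.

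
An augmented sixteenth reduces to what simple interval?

augmented 2nd

Take out 2 octaves (14 from the number): 16 − 14 = 2.
So an augmented sixteenth is 2 octaves plus an augmented second. The quality is unchanged.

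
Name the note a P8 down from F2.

An octave keeps the letter name F, an octave down from F.
Moving 12 semitones down from F2 (the size of a perfect octave) reaches F1.

F1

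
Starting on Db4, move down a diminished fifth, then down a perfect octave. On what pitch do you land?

Down a diminished fifth from Db4: G3 (6 semitones down).
Down a perfect octave from G3: G2 (12 semitones down).

G2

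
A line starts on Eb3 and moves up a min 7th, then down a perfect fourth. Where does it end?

Ab3

Eb3 up a minor seventh → Db4 (10 semitones).
Db4 down a perfect fourth → Ab3 (5 semitones).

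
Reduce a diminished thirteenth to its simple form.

Subtracting seven from the interval number removes an octave: 13 − 7 = 6.
Quality carries through unchanged, so the simple form is a diminished sixth.

diminished sixth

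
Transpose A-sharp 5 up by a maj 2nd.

B-sharp 5

Two letter names up from A: B.
Moving 2 semitones up from A#5 (the size of a major second) reaches B#5.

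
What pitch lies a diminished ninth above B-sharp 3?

C 5

Counting two letter names plus an octave up from B lands on C.
A diminished ninth is 12 semitones; 12 semitones up from B#3 gives C5.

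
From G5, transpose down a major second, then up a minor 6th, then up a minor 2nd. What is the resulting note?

Down a major second from G5: F5 (2 semitones down).
A minor sixth up from F5 is Db6.
Db6 up a minor second → Ebb6 (1 semitone).

Ebb6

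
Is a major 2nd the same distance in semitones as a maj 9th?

2 semitones (major second) vs 14 semitones (major ninth): not equal.

No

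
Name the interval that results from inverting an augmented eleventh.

d5

First reduce the compound augmented eleventh to its simple form, an augmented fourth.
Interval numbers invert to sum to nine: 4 + 5 = 9, so a fourth inverts to a fifth.
Quality inverts too: augmented becomes diminished. That makes the inversion a diminished fifth.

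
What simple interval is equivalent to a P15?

Subtracting seven from the interval number removes an octave: 15 − 7 = 8.
That makes a perfect fifteenth a compound perfect octave — an octave plus a perfect octave.

perfect octave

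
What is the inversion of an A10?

d6

First reduce the compound augmented tenth to its simple form, an augmented third.
Interval numbers invert to sum to nine: 3 + 6 = 9, so a third inverts to a sixth.
The quality also flips — augmented becomes diminished — giving a diminished sixth.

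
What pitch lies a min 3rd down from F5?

D5

The third takes the letter from F down to D.
A minor third is 3 semitones; 3 semitones down from F5 gives D5.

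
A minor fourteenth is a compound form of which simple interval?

minor 7th

Each octave removed subtracts seven from the number: 14 − 7 = 7.
So a minor fourteenth is an octave plus a minor seventh. The quality is unchanged.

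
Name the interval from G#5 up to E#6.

major sixth

G to E spans six letter names (G-A-B-C-D-E) — that makes it a sixth of some quality.
Counting semitones, G#5→E#6 is 9, which is the major sixth.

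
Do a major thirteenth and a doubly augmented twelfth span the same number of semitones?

A major thirteenth = 21 semitones = a doubly augmented twelfth; enharmonically equal.

Yes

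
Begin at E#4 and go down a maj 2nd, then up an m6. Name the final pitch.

B4

Down a major second from E#4: D#4 (2 semitones down).
A minor sixth up from D#4 is B4.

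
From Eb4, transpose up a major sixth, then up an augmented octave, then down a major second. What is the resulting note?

B5

A major sixth up from Eb4 is C5.
An augmented octave up from C5 is C#6.
Down a major second from C#6: B5 (2 semitones down).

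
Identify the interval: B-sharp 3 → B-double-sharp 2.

diminished octave

Descending from B#3 to B##2 is the same interval as ascending B##2 to B#3.
B to B is the same letter name, plus an octave, so the interval is some kind of octave.
A perfect octave would be 12 semitones; B##2 to B#3 is 11, one semitone narrower, so the interval is diminished.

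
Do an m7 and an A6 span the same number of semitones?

A minor seventh = 10 semitones = an augmented sixth; enharmonically equal.

Yes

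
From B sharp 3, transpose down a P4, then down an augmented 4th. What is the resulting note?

A perfect fourth down from B#3 is F##3.
An augmented fourth down from F##3 is C#3.

C sharp 3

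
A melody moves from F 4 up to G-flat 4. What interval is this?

minor second

F to G spans two letter names (F-G): a second.
F4 to Gb4 is 1 semitone, a half step short of the major second (2), so this is minor.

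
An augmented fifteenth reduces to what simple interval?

augmented octave

Each octave removed subtracts seven from the number: 15 − 7 = 8.
Quality carries through unchanged, so the simple form is an augmented octave.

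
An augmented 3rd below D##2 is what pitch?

B1

Three letter names down from D: B.
An augmented third is 5 semitones; 5 semitones down from D##2 gives B1.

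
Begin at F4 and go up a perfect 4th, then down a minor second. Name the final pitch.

A4

A perfect fourth up from F4 is Bb4.
Down a minor second from Bb4: A4 (1 semitone down).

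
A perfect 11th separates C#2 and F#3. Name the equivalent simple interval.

P4

Each octave removed subtracts seven from the number: 11 − 7 = 4.
Quality carries through unchanged, so the simple form is a perfect fourth.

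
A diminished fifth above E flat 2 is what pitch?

B double-flat 2

Five letter names up from E: B.
A diminished fifth spans 6 semitones, so from Eb2 the target pitch is Bbb2.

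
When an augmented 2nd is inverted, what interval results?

diminished seventh

The rule of nine gives the new number: 9 − 2 = 7, so a second becomes a seventh.
The quality also flips — augmented becomes diminished — giving a diminished seventh.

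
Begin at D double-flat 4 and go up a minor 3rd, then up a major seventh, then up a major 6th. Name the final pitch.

C flat 6

Dbb4 up a minor third → Fbb4 (3 semitones).
Up a major seventh from Fbb4: Ebb5 (11 semitones up).
Up a major sixth from Ebb5: Cb6 (9 semitones up).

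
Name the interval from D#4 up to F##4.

M3

D to F spans three letter names (D-E-F) — that makes it a third of some quality.
The major third spans 4 semitones, and D#4 to F##4 is exactly 4 semitones — so this is a major third.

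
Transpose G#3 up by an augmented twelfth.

D##5

Counting five letter names plus an octave up from G lands on D.
Moving 20 semitones up from G#3 (the size of an augmented twelfth) reaches D##5.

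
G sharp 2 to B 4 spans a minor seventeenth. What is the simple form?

Each octave removed subtracts seven from the number: 17 − 14 = 3.
That makes a minor seventeenth a compound minor third — 2 octaves plus a minor third.

minor 3rd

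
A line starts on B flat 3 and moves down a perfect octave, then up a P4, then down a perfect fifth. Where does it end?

A perfect octave down from Bb3 is Bb2.
Up a perfect fourth from Bb2: Eb3 (5 semitones up).
Eb3 down a perfect fifth → Ab2 (7 semitones).

A flat 2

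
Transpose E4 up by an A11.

Counting four letter names plus an octave up from E lands on A.
An augmented eleventh is 18 semitones; 18 semitones up from E4 gives A#5.

A#5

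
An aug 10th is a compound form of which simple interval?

augmented 3rd

Each octave removed subtracts seven from the number: 10 − 7 = 3.
So an augmented tenth is an octave plus an augmented third. The quality is unchanged.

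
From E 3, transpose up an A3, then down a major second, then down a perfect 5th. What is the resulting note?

An augmented third up from E3 is G##3.
A major second down from G##3 is F##3.
F##3 down a perfect fifth → B#2 (7 semitones).

B sharp 2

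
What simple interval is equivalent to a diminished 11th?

Take out an octave (7 from the number): 11 − 7 = 4.
So a diminished eleventh is an octave plus a diminished fourth. The quality is unchanged.

diminished 4th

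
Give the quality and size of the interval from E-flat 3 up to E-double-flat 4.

diminished octave

E to E is the same letter name, plus an octave — that makes it an octave of some quality.
Eb3 to Ebb4 spans 11 semitones — one semitone narrower than the perfect octave (12) — giving a diminished octave.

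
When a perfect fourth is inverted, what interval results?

Inverted interval numbers add to nine, so a fourth pairs with a fifth (4 + 5 = 9).
And perfect stays perfect under inversion, so we get a perfect fifth.

P5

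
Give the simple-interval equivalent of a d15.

Each octave removed subtracts seven from the number: 15 − 7 = 8.
That makes a diminished fifteenth a compound diminished octave — an octave plus a diminished octave.

diminished octave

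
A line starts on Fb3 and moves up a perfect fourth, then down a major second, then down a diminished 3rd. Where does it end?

F3

Up a perfect fourth from Fb3: Bbb3 (5 semitones up).
Bbb3 down a major second → Abb3 (2 semitones).
Down a diminished third from Abb3: F3 (2 semitones down).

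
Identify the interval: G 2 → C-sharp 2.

diminished fifth

Descending from G2 to C#2 is the same interval as ascending C#2 to G2.
C to G spans five letter names (C-D-E-F-G) — that makes it a fifth of some quality.
A perfect fifth would be 7 semitones; C#2 to G2 is 6, one semitone narrower, so the interval is diminished.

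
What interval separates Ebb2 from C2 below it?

Descending from Ebb2 to C2 is the same interval as ascending C2 to Ebb2.
C to E spans three letter names (C-D-E) — that makes it a third of some quality.
A major third would be 4 semitones; C2 to Ebb2 is 2, two semitones narrower, so the interval is diminished.

diminished third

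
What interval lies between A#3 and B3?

m2

A to B spans two letter names (A-B), so the interval is some kind of second.
At 1 semitone, A#3→B3 falls one short of a major second: minor.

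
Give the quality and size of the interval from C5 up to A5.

C to A spans six letter names (C-D-E-F-G-A): a sixth.
The major sixth spans 9 semitones, and C5 to A5 is exactly 9 semitones — so this is a major sixth.

major sixth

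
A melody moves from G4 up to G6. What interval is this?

G to G is the same letter name, plus 2 octaves: a fifteenth.
Counting semitones, G4→G6 is 24, which is the perfect fifteenth.
(Equivalently, a compound perfect octave: a perfect octave plus an octave.)

perfect fifteenth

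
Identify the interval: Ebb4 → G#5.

doubly augmented tenth

E to G spans three letter names (E-F-G), plus an octave: a tenth.
Ebb4 to G#5 spans 18 semitones — two semitones wider than the major tenth (16) — giving a doubly augmented tenth.
(Equivalently, a compound doubly augmented third: a doubly augmented third plus an octave.)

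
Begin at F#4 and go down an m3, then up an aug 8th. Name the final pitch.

A minor third down from F#4 is D#4.
D#4 up an augmented octave → D##5 (13 semitones).

D##5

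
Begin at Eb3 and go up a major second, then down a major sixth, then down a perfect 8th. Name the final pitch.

Eb3 up a major second → F3 (2 semitones).
F3 down a major sixth → Ab2 (9 semitones).
A perfect octave down from Ab2 is Ab1.

Ab1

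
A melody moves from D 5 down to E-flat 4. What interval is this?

M7

Descending from D5 to Eb4 is the same interval as ascending Eb4 to D5.
E to D spans seven letter names (E-F-G-A-B-C-D): a seventh.
The major seventh spans 11 semitones, and Eb4 to D5 is exactly 11 semitones — so this is a major seventh.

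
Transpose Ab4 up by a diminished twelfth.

The twelfth's letter: A up five letter names plus an octave → E.
A diminished twelfth is 18 semitones; 18 semitones up from Ab4 gives Ebb6.

Ebb6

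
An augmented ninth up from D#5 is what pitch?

Counting two letter names plus an octave up from D lands on E.
An augmented ninth spans 15 semitones, so from D#5 the target pitch is E##6.

E##6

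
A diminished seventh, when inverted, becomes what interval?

A2

The rule of nine gives the new number: 9 − 7 = 2, so a seventh becomes a second.
The quality also flips — diminished becomes augmented — giving an augmented second.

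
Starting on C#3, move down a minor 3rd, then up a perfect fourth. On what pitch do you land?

D#3

Down a minor third from C#3: A#2 (3 semitones down).
Up a perfect fourth from A#2: D#3 (5 semitones up).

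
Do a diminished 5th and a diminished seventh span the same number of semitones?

No

6 semitones (diminished fifth) vs 9 semitones (diminished seventh): not equal.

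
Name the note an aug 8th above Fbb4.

For an octave the letter name doesn't change: still F, an octave up.
An augmented octave spans 13 semitones, so from Fbb4 the target pitch is Fb5.

Fb5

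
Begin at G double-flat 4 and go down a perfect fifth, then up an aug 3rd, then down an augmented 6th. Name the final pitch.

G double-flat 3

Gbb4 down a perfect fifth → Cbb4 (7 semitones).
Up an augmented third from Cbb4: Eb4 (5 semitones up).
Down an augmented sixth from Eb4: Gbb3 (10 semitones down).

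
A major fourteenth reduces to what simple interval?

Take out an octave (7 from the number): 14 − 7 = 7.
Quality carries through unchanged, so the simple form is a major seventh.

major seventh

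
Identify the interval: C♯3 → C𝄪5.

C to C is the same letter name, plus 2 octaves, so the interval is some kind of fifteenth.
C#3 to C##5 spans 25 semitones — one semitone wider than the perfect fifteenth (24) — giving an augmented fifteenth.
(Equivalently, a compound augmented octave: an augmented octave plus an octave.)

augmented fifteenth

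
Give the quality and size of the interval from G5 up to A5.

G to A spans two letter names (G-A), so the interval is some kind of second.
Counting semitones, G5→A5 is 2, which is the major second.

major 2nd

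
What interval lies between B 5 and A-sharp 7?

M14

B to A spans seven letter names (B-C-D-E-F-G-A), plus an octave — that makes it a fourteenth of some quality.
The major fourteenth spans 23 semitones, and B5 to A#7 is exactly 23 semitones — so this is a major fourteenth.
(Equivalently, a compound major seventh: a major seventh plus an octave.)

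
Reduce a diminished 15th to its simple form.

d8

Each octave removed subtracts seven from the number: 15 − 7 = 8.
So a diminished fifteenth is an octave plus a diminished octave. The quality is unchanged.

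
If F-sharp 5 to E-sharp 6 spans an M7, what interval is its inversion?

minor second

Interval numbers invert to sum to nine: 7 + 2 = 9, so a seventh inverts to a second.
The quality also flips — major becomes minor — giving a minor second.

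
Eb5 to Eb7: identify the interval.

perfect fifteenth

E to E is the same letter name, plus 2 octaves — that makes it a fifteenth of some quality.
Counting semitones, Eb5→Eb7 is 24, which is the perfect fifteenth.
(Equivalently, a compound perfect octave: a perfect octave plus an octave.)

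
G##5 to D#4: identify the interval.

augmented eleventh

Descending from G##5 to D#4 is the same interval as ascending D#4 to G##5.
D to G spans four letter names (D-E-F-G), plus an octave — that makes it an eleventh of some quality.
D#4 to G##5 spans 18 semitones — one semitone wider than the perfect eleventh (17) — giving an augmented eleventh.
(Equivalently, a compound augmented fourth: an augmented fourth plus an octave.)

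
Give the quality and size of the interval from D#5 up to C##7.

D to C spans seven letter names (D-E-F-G-A-B-C), plus an octave — that makes it a fourteenth of some quality.
Counting semitones, D#5→C##7 is 23, which is the major fourteenth.
(Equivalently, a compound major seventh: a major seventh plus an octave.)

major fourteenth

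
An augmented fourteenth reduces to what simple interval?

A7

Take out an octave (7 from the number): 14 − 7 = 7.
That makes an augmented fourteenth a compound augmented seventh — an octave plus an augmented seventh.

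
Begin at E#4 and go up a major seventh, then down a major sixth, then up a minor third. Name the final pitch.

A#4

A major seventh up from E#4 is D##5.
A major sixth down from D##5 is F##4.
Up a minor third from F##4: A#4 (3 semitones up).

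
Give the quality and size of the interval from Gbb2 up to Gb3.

G to G is the same letter name, plus an octave, so the interval is some kind of octave.
The perfect octave is 12 semitones; here we have 13, one semitone wider: augmented.

augmented 8th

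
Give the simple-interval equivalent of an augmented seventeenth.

A3

Take out 2 octaves (14 from the number): 17 − 14 = 3.
That makes an augmented seventeenth a compound augmented third — 2 octaves plus an augmented third.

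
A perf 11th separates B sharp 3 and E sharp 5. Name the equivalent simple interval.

Take out an octave (7 from the number): 11 − 7 = 4.
Quality carries through unchanged, so the simple form is a perfect fourth.

perfect fourth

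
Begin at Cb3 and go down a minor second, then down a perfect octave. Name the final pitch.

Bb1

A minor second down from Cb3 is Bb2.
A perfect octave down from Bb2 is Bb1.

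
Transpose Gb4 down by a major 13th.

Six letters down from G (plus an octave) reaches B.
Moving 21 semitones down from Gb4 (the size of a major thirteenth) reaches Bbb2.

Bbb2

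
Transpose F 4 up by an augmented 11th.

Counting four letter names plus an octave up from F lands on B.
An augmented eleventh is 18 semitones; 18 semitones up from F4 gives B5.

B 5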